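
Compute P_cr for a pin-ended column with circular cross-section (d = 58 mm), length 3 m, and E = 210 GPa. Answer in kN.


I = pi * d^4 / 64 = 555497.2 mm^4
L = 3000.0 mm
P_cr = pi^2 * E * I / L^2
= 9.8696 * 210000.0 * 555497.2 / 3000.0^2
= 127925.88 N = 127.9259 kN

127.9259 kN


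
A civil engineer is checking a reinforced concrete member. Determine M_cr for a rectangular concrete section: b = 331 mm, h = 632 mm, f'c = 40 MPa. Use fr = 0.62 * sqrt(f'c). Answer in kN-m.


fr = 0.62 * sqrt(40) = 0.62 * 6.3246 = 3.9212 MPa
I = 331 * 632^3 / 12 = 6963025450.67 mm^4
y_t = 316.0 mm
M_cr = fr * I / y_t = 3.9212 * 6963025450.67 / 316.0 N-mm
= 86.4037 kN-m

86.4037 kN-m


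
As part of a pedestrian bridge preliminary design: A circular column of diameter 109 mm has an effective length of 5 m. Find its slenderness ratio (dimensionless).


Radius of gyration r = d / 4 = 109 / 4 = 27.25 mm
L_eff = 5000.0 mm
Slenderness ratio = L / r = 5000.0 / 27.25 = 183.49 (dimensionless)

183.49 (dimensionless)


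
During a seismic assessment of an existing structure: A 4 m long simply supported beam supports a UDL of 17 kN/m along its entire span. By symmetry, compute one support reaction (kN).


Total load = w * L = 17 * 4 = 68 kN
By symmetry, each reaction R = total / 2 = 68 / 2 = 34.0 kN

34.0 kN


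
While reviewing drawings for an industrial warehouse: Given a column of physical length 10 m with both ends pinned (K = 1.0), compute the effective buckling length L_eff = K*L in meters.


L_eff = K * L
= 1.0 * 10
= 10.0 m

10.0 m


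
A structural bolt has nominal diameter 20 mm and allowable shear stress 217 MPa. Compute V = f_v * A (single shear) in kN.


A = pi * d^2 / 4 = pi * 20^2 / 4 = 314.1593 mm^2
V = f_v * A / 1000 = 217 * 314.1593 / 1000
= 68.1726 kN

68.1726 kN


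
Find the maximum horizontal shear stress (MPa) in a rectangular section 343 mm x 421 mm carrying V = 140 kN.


A = b * h = 343 * 421 = 144403 mm^2
V = 140 kN = 140000.0 N
tau_max = 1.5 * V / A = 1.5 * 140000.0 / 144403
= 1.4543 MPa

1.4543 MPa


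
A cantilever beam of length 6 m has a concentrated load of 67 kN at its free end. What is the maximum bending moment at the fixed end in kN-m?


For a cantilever with a point load at the free end:
M_max = P * L = 67 * 6 = 402 kN-m

402 kN-m


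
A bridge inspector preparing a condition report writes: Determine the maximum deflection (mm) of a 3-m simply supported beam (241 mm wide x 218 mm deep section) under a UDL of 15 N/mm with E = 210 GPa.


I = 241 * 218^3 / 12 = 208067992.67 mm^4
L = 3000.0 mm, w = 15 N/mm, E = 210000.0 MPa
delta = 5 * w * L^4 / (384 * E * I)
= 5 * 15 * 3000.0^4 / (384 * 210000.0 * 208067992.67)
= 0.3621 mm

0.3621 mm


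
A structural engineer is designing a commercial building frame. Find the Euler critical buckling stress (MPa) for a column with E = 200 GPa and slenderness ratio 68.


sigma_cr = pi^2 * E / lambda^2
= 9.8696 * 200000.0 / 68^2
= 9.8696 * 200000.0 / 4624
= 426.886 MPa

426.886 MPa


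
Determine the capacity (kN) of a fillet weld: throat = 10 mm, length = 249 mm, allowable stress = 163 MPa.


Strength = throat * length * allowable stress
= 10 * 249 * 163 N
= 405870 N
= 405.87 kN

405.87 kN


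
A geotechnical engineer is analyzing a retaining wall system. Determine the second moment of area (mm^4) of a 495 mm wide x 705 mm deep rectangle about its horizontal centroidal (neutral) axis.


I = b * h^3 / 12
= 495 * 705^3 / 12
= 495 * 350402625 / 12
= 14454108281.25 mm^4

14454108281.25 mm^4


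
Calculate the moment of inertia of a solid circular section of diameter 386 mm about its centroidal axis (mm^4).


r = d / 2 = 386 / 2 = 193.0 mm
I = pi * r^4 / 4 = pi * 193.0^4 / 4
= 1089730527.72 mm^4

1089730527.72 mm^4


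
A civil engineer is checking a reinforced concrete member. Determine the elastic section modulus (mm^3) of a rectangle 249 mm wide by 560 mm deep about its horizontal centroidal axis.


S = b * h^2 / 6
= 249 * 560^2 / 6
= 249 * 313600 / 6
= 13014400.0 mm^3

13014400.0 mm^3


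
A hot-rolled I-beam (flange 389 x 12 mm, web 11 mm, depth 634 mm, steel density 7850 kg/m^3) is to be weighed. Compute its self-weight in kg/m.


A_flanges = 2 * 389 * 12 = 9336 mm^2
A_web = (634 - 2 * 12) * 11 = 6710 mm^2
A_total = 9336 + 6710 = 16046 mm^2 = 0.016046 m^2
Weight = rho * A = 7850 * 0.016046 = 125.9611 kg/m

125.9611 kg/m


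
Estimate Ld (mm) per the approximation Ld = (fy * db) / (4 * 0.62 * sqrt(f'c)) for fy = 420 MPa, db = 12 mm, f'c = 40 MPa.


Ld = (fy * db) / (4 * 0.62 * sqrt(f'c))
= (420 * 12) / (4 * 0.62 * sqrt(40))
= 5040 / 15.6849
= 321.33 mm

321.33 mm


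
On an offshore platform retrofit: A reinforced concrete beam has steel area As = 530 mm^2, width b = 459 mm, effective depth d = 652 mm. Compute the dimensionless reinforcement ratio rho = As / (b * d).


rho = As / (b * d)
= 530 / (459 * 652)
= 530 / 299268
= 0.001771 (dimensionless)

0.001771 (dimensionless)


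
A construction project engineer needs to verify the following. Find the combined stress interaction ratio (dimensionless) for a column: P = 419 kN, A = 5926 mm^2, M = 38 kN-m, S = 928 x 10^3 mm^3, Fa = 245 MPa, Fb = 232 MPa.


f_a = P / A = 419000.0 / 5926 = 70.7054 MPa
f_b = M / S = 38000000.0 / 928000.0 = 40.9483 MPa
Ratio = f_a / Fa + f_b / Fb
= 70.7054 / 245 + 40.9483 / 232
= 0.4651 (dimensionless)

0.4651 (dimensionless)


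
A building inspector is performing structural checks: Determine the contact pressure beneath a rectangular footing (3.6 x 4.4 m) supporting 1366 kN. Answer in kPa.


A = 3.6 * 4.4 = 15.84 m^2
q = P / A = 1366 / 15.84
= 86.2374 kPa

86.2374 kPa


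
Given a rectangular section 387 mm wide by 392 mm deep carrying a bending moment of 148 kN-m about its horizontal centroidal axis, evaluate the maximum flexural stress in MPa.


I = b * h^3 / 12 = 387 * 392^3 / 12 = 1942620288.0 mm^4
y = h / 2 = 392 / 2 = 196.0 mm
M = 148 kN-m = 148000000.0 N-mm
sigma = M * y / I = 148000000.0 * 196.0 / 1942620288.0
= 14.93 MPa

14.93 MPa


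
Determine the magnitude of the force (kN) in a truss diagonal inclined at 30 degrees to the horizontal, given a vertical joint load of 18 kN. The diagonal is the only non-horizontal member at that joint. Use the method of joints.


At the joint, only the diagonal has a vertical component, so vertical equilibrium gives:
F * sin(30) = 18
F = 18 / sin(30)
= 18 / 0.5
= 36.0 kN

36.0 kN


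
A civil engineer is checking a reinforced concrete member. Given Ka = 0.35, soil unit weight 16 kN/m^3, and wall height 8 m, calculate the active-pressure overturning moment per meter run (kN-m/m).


Pa = 0.5 * Ka * gamma * H^2
= 0.5 * 0.35 * 16 * 8^2
= 179.2 kN/m
Arm = H / 3 = 8 / 3 = 2.6667 m
Mo = Pa * arm = Pa * H / 3 = 179.2 * 8 / 3 = 477.8667 kN-m/m

477.8667 kN-m/m


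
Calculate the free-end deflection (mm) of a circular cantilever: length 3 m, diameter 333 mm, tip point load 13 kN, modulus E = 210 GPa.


I = pi * d^4 / 64 = pi * 333^4 / 64 = 603596666.66 mm^4
L = 3000.0 mm, P = 13000.0 N, E = 210000.0 MPa
delta = P * L^3 / (3 * E * I)
= 13000.0 * 3000.0^3 / (3 * 210000.0 * 603596666.66)
= 0.923 mm

0.923 mm


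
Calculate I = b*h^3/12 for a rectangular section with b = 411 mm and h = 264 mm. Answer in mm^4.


I = b * h^3 / 12
= 411 * 264^3 / 12
= 411 * 18399744 / 12
= 630191232.0 mm^4

630191232.0 mm^4


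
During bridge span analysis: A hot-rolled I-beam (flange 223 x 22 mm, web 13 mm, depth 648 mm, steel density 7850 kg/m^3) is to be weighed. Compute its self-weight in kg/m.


A_flanges = 2 * 223 * 22 = 9812 mm^2
A_web = (648 - 2 * 22) * 13 = 7852 mm^2
A_total = 9812 + 7852 = 17664 mm^2 = 0.017664 m^2
Weight = rho * A = 7850 * 0.017664 = 138.6624 kg/m

138.6624 kg/m


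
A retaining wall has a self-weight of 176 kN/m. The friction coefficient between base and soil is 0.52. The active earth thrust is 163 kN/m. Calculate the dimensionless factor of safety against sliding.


Resisting force = mu * W = 0.52 * 176 = 91.52 kN/m
FOS = Resisting / Driving = 91.52 / 163
= 0.5615 (dimensionless)

0.5615 (dimensionless)


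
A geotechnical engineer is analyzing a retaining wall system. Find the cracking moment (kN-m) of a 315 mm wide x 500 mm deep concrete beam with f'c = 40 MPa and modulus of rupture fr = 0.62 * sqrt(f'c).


fr = 0.62 * sqrt(40) = 0.62 * 6.3246 = 3.9212 MPa
I = 315 * 500^3 / 12 = 3281250000.0 mm^4
y_t = 250.0 mm
M_cr = fr * I / y_t = 3.9212 * 3281250000.0 / 250.0 N-mm
= 51.4661 kN-m

51.4661 kN-m


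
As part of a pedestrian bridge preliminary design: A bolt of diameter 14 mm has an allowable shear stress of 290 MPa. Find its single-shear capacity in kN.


A = pi * d^2 / 4 = pi * 14^2 / 4 = 153.938 mm^2
V = f_v * A / 1000 = 290 * 153.938 / 1000
= 44.642 kN

44.642 kN


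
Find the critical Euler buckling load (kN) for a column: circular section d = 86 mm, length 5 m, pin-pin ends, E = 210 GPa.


I = pi * d^4 / 64 = 2685120.03 mm^4
L = 5000.0 mm
P_cr = pi^2 * E * I / L^2
= 9.8696 * 210000.0 * 2685120.03 / 5000.0^2
= 222609.01 N = 222.609 kN

222.609 kN


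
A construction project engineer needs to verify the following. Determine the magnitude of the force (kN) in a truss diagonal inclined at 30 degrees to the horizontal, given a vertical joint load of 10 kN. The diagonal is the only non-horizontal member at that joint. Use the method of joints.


At the joint, only the diagonal has a vertical component, so vertical equilibrium gives:
F * sin(30) = 10
F = 10 / sin(30)
= 10 / 0.5
= 20.0 kN

20.0 kN


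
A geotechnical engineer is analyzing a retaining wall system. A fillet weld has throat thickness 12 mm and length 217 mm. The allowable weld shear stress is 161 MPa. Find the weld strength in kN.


Strength = throat * length * allowable stress
= 12 * 217 * 161 N
= 419244 N
= 419.24 kN

419.24 kN


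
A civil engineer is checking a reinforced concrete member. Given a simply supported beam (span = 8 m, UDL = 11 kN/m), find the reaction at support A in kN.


Total load = w * L = 11 * 8 = 88 kN
By symmetry, each reaction R = total / 2 = 88 / 2 = 44.0 kN

44.0 kN


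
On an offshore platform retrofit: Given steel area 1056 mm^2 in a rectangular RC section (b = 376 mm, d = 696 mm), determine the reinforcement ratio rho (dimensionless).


rho = As / (b * d)
= 1056 / (376 * 696)
= 1056 / 261696
= 0.004035 (dimensionless)

0.004035 (dimensionless)


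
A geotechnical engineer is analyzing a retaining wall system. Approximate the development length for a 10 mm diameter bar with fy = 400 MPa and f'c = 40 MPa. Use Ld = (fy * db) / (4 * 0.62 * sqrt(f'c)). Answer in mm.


Ld = (fy * db) / (4 * 0.62 * sqrt(f'c))
= (400 * 10) / (4 * 0.62 * sqrt(40))
= 4000 / 15.6849
= 255.02 mm

255.02 mm


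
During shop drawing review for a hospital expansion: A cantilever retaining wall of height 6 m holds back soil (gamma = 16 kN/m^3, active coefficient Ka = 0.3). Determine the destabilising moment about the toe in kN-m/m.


Pa = 0.5 * Ka * gamma * H^2
= 0.5 * 0.3 * 16 * 6^2
= 86.4 kN/m
Arm = H / 3 = 6 / 3 = 2.0 m
Mo = Pa * arm = Pa * H / 3 = 86.4 * 6 / 3 = 172.8 kN-m/m

172.8 kN-m/m


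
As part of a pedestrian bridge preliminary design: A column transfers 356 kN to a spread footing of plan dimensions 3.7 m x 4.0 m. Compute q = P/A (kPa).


A = 3.7 * 4.0 = 14.8 m^2
q = P / A = 356 / 14.8
= 24.0541 kPa

24.0541 kPa


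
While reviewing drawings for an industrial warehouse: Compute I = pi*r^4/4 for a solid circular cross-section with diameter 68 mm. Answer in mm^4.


r = d / 2 = 68 / 2 = 34.0 mm
I = pi * r^4 / 4 = pi * 34.0^4 / 4
= 1049555.84 mm^4

1049555.84 mm^4


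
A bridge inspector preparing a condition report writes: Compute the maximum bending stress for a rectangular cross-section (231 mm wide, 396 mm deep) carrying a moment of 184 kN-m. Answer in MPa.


I = b * h^3 / 12 = 231 * 396^3 / 12 = 1195408368.0 mm^4
y = h / 2 = 396 / 2 = 198.0 mm
M = 184 kN-m = 184000000.0 N-mm
sigma = M * y / I = 184000000.0 * 198.0 / 1195408368.0
= 30.48 MPa

30.48 MPa


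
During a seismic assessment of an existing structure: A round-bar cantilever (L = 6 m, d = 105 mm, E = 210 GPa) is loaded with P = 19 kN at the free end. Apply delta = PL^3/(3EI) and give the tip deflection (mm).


I = pi * d^4 / 64 = pi * 105^4 / 64 = 5966602.35 mm^4
L = 6000.0 mm, P = 19000.0 N, E = 210000.0 MPa
delta = P * L^3 / (3 * E * I)
= 19000.0 * 6000.0^3 / (3 * 210000.0 * 5966602.35)
= 1091.7915 mm

1091.7915 mm


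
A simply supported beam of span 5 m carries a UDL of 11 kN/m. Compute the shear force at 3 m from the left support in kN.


R_A = w * L / 2 = 11 * 5 / 2 = 27.5 kN
V(x) = R_A - w * x = 27.5 - 11 * 3
= -5.5 kN

-5.5 kN


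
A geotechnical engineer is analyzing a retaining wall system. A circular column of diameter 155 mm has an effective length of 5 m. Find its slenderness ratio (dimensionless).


Radius of gyration r = d / 4 = 155 / 4 = 38.75 mm
L_eff = 5000.0 mm
Slenderness ratio = L / r = 5000.0 / 38.75 = 129.03 (dimensionless)

129.03 (dimensionless)


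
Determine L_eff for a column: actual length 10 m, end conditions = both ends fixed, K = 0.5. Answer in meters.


L_eff = K * L
= 0.5 * 10
= 5.0 m

5.0 m


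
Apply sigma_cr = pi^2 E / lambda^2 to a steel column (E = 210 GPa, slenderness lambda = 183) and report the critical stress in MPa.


sigma_cr = pi^2 * E / lambda^2
= 9.8696 * 210000.0 / 183^2
= 9.8696 * 210000.0 / 33489
= 61.8895 MPa

61.8895 MPa


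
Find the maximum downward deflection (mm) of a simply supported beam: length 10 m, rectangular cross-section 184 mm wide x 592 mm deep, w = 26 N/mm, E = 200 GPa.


I = 184 * 592^3 / 12 = 3181278549.33 mm^4
L = 10000.0 mm, w = 26 N/mm, E = 200000.0 MPa
delta = 5 * w * L^4 / (384 * E * I)
= 5 * 26 * 10000.0^4 / (384 * 200000.0 * 3181278549.33)
= 5.3208 mm

5.3208 mm


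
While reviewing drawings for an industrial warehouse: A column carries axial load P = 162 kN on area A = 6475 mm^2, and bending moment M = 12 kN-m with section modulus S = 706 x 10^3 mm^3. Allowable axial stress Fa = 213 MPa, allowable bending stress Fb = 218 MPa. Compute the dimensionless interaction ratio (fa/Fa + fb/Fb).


f_a = P / A = 162000.0 / 6475 = 25.0193 MPa
f_b = M / S = 12000000.0 / 706000.0 = 16.9972 MPa
Ratio = f_a / Fa + f_b / Fb
= 25.0193 / 213 + 16.9972 / 218
= 0.1954 (dimensionless)

0.1954 (dimensionless)


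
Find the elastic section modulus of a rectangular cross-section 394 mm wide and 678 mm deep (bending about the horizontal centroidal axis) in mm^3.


S = b * h^2 / 6
= 394 * 678^2 / 6
= 394 * 459684 / 6
= 30185916.0 mm^3

30185916.0 mm^3


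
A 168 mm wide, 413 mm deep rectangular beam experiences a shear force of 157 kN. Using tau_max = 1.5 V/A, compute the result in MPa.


A = b * h = 168 * 413 = 69384 mm^2
V = 157 kN = 157000.0 N
tau_max = 1.5 * V / A = 1.5 * 157000.0 / 69384
= 3.3942 MPa

3.3942 MPa


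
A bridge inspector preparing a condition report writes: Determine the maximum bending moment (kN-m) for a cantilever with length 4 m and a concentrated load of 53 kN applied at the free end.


For a cantilever with a point load at the free end:
M_max = P * L = 53 * 4 = 212 kN-m

212 kN-m


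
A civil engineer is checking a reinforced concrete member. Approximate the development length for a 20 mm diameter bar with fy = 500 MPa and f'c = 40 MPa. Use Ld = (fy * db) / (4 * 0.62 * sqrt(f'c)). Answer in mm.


Ld = (fy * db) / (4 * 0.62 * sqrt(f'c))
= (500 * 20) / (4 * 0.62 * sqrt(40))
= 10000 / 15.6849
= 637.56 mm

637.56 mm


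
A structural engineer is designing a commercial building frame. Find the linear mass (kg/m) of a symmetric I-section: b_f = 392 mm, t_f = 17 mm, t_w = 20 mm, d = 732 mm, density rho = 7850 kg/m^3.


A_flanges = 2 * 392 * 17 = 13328 mm^2
A_web = (732 - 2 * 17) * 20 = 13960 mm^2
A_total = 13328 + 13960 = 27288 mm^2 = 0.027288 m^2
Weight = rho * A = 7850 * 0.027288 = 214.2108 kg/m

214.2108 kg/m


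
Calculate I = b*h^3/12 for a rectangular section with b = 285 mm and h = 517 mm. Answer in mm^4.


I = b * h^3 / 12
= 285 * 517^3 / 12
= 285 * 138188413 / 12
= 3281974808.75 mm^4

3281974808.75 mm^4


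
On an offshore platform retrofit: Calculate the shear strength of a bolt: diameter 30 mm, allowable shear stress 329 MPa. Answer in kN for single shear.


A = pi * d^2 / 4 = pi * 30^2 / 4 = 706.8583 mm^2
V = f_v * A / 1000 = 329 * 706.8583 / 1000
= 232.5564 kN

232.5564 kN


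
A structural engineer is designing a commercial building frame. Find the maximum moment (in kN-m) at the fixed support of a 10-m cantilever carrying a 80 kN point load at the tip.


For a cantilever with a point load at the free end:
M_max = P * L = 80 * 10 = 800 kN-m

800 kN-m


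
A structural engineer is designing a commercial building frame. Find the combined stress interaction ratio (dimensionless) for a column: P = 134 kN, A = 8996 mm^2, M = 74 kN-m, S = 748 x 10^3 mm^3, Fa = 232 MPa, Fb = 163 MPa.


f_a = P / A = 134000.0 / 8996 = 14.8955 MPa
f_b = M / S = 74000000.0 / 748000.0 = 98.9305 MPa
Ratio = f_a / Fa + f_b / Fb
= 14.8955 / 232 + 98.9305 / 163
= 0.6711 (dimensionless)

0.6711 (dimensionless)


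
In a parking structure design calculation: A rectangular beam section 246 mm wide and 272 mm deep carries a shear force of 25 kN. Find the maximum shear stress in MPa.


A = b * h = 246 * 272 = 66912 mm^2
V = 25 kN = 25000.0 N
tau_max = 1.5 * V / A = 1.5 * 25000.0 / 66912
= 0.5604 MPa

0.5604 MPa


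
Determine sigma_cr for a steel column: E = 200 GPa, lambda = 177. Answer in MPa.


sigma_cr = pi^2 * E / lambda^2
= 9.8696 * 200000.0 / 177^2
= 9.8696 * 200000.0 / 31329
= 63.0062 MPa

63.0062 MPa


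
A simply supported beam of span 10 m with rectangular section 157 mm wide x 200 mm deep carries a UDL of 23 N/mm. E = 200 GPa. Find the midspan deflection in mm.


I = 157 * 200^3 / 12 = 104666666.67 mm^4
L = 10000.0 mm, w = 23 N/mm, E = 200000.0 MPa
delta = 5 * w * L^4 / (384 * E * I)
= 5 * 23 * 10000.0^4 / (384 * 200000.0 * 104666666.67)
= 143.0633 mm

143.0633 mm


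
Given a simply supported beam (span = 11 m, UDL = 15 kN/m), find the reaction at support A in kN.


Total load = w * L = 15 * 11 = 165 kN
By symmetry, each reaction R = total / 2 = 165 / 2 = 82.5 kN

82.5 kN


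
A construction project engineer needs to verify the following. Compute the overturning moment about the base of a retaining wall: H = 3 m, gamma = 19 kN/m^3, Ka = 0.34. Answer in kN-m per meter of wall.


Pa = 0.5 * Ka * gamma * H^2
= 0.5 * 0.34 * 19 * 3^2
= 29.07 kN/m
Arm = H / 3 = 3 / 3 = 1.0 m
Mo = Pa * arm = Pa * H / 3 = 29.07 * 3 / 3 = 29.07 kN-m/m

29.07 kN-m/m


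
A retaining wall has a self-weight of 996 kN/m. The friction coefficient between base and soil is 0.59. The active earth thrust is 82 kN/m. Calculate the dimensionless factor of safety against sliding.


Resisting force = mu * W = 0.59 * 996 = 587.64 kN/m
FOS = Resisting / Driving = 587.64 / 82
= 7.1663 (dimensionless)

7.1663 (dimensionless)


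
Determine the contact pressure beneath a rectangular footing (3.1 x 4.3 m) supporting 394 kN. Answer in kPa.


A = 3.1 * 4.3 = 13.33 m^2
q = P / A = 394 / 13.33
= 29.5574 kPa

29.5574 kPa


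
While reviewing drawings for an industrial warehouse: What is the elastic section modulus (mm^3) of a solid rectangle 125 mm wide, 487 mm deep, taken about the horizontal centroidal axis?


S = b * h^2 / 6
= 125 * 487^2 / 6
= 125 * 237169 / 6
= 4941020.83 mm^3

4941020.83 mm^3


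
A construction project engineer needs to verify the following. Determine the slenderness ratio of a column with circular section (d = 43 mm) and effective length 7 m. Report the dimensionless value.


Radius of gyration r = d / 4 = 43 / 4 = 10.75 mm
L_eff = 7000.0 mm
Slenderness ratio = L / r = 7000.0 / 10.75 = 651.16 (dimensionless)

651.16 (dimensionless)


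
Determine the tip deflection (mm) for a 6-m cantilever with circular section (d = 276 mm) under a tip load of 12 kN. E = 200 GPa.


I = pi * d^4 / 64 = pi * 276^4 / 64 = 284843443.25 mm^4
L = 6000.0 mm, P = 12000.0 N, E = 200000.0 MPa
delta = P * L^3 / (3 * E * I)
= 12000.0 * 6000.0^3 / (3 * 200000.0 * 284843443.25)
= 15.1662 mm

15.1662 mm


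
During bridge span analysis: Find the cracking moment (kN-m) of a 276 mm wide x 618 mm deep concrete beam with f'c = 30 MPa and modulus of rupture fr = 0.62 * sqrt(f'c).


fr = 0.62 * sqrt(30) = 0.62 * 5.4772 = 3.3959 MPa
I = 276 * 618^3 / 12 = 5428667736.0 mm^4
y_t = 309.0 mm
M_cr = fr * I / y_t = 3.3959 * 5428667736.0 / 309.0 N-mm
= 59.6605 kN-m

59.6605 kN-m


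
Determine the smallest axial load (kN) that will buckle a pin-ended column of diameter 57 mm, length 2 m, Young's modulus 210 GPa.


I = pi * d^4 / 64 = 518166.49 mm^4
L = 2000.0 mm
P_cr = pi^2 * E * I / L^2
= 9.8696 * 210000.0 * 518166.49 / 2000.0^2
= 268490.16 N = 268.4902 kN

268.4902 kN


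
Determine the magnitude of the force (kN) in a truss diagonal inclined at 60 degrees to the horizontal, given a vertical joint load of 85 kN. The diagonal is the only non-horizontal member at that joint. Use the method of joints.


At the joint, only the diagonal has a vertical component, so vertical equilibrium gives:
F * sin(60) = 85
F = 85 / sin(60)
= 85 / 0.866025
= 98.15 kN

98.15 kN


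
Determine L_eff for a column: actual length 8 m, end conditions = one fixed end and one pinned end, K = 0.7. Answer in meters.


L_eff = K * L
= 0.7 * 8
= 5.6 m

5.6 m


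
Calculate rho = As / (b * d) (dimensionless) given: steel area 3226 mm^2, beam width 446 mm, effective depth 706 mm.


rho = As / (b * d)
= 3226 / (446 * 706)
= 3226 / 314876
= 0.010245 (dimensionless)

0.010245 (dimensionless)


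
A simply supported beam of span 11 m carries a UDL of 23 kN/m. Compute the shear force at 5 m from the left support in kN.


R_A = w * L / 2 = 23 * 11 / 2 = 126.5 kN
V(x) = R_A - w * x = 126.5 - 23 * 5
= 11.5 kN

11.5 kN


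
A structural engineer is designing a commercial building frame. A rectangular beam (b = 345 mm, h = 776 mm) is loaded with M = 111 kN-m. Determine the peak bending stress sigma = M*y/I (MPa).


I = b * h^3 / 12 = 345 * 776^3 / 12 = 13434546560.0 mm^4
y = h / 2 = 776 / 2 = 388.0 mm
M = 111 kN-m = 111000000.0 N-mm
sigma = M * y / I = 111000000.0 * 388.0 / 13434546560.0
= 3.21 MPa

3.21 MPa


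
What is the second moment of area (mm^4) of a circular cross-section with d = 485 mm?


r = d / 2 = 485 / 2 = 242.5 mm
I = pi * r^4 / 4 = pi * 242.5^4 / 4
= 2716044324.39 mm^4

2716044324.39 mm^4


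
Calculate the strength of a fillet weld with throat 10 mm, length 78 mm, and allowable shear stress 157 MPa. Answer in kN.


Strength = throat * length * allowable stress
= 10 * 78 * 157 N
= 122460 N
= 122.46 kN

122.46 kN


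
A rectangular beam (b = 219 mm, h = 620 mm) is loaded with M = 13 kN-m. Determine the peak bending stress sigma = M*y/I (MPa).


I = b * h^3 / 12 = 219 * 620^3 / 12 = 4349486000.0 mm^4
y = h / 2 = 620 / 2 = 310.0 mm
M = 13 kN-m = 13000000.0 N-mm
sigma = M * y / I = 13000000.0 * 310.0 / 4349486000.0
= 0.93 MPa

0.93 MPa


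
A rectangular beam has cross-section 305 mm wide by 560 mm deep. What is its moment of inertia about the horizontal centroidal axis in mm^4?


I = b * h^3 / 12
= 305 * 560^3 / 12
= 305 * 175616000 / 12
= 4463573333.33 mm^4

4463573333.33 mm^4


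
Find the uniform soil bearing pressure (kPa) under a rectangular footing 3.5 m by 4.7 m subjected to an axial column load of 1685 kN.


A = 3.5 * 4.7 = 16.45 m^2
q = P / A = 1685 / 16.45
= 102.4316 kPa

102.4316 kPa


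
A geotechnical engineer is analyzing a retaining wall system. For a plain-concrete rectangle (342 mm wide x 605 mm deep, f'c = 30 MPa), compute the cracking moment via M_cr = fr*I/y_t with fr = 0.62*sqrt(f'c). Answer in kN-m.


fr = 0.62 * sqrt(30) = 0.62 * 5.4772 = 3.3959 MPa
I = 342 * 605^3 / 12 = 6311186062.5 mm^4
y_t = 302.5 mm
M_cr = fr * I / y_t = 3.3959 * 6311186062.5 / 302.5 N-mm
= 70.8497 kN-m

70.8497 kN-m


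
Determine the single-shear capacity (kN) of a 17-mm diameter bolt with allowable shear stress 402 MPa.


A = pi * d^2 / 4 = pi * 17^2 / 4 = 226.9801 mm^2
V = f_v * A / 1000 = 402 * 226.9801 / 1000
= 91.246 kN

91.246 kN


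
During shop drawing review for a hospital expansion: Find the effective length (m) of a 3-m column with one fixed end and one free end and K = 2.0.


L_eff = K * L
= 2.0 * 3
= 6.0 m

6.0 m


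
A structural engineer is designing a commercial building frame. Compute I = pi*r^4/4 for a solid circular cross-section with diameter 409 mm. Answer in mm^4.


r = d / 2 = 409 / 2 = 204.5 mm
I = pi * r^4 / 4 = pi * 204.5^4 / 4
= 1373609009.63 mm^4

1373609009.63 mm^4


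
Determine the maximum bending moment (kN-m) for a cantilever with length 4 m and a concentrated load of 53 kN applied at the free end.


For a cantilever with a point load at the free end:
M_max = P * L = 53 * 4 = 212 kN-m

212 kN-m


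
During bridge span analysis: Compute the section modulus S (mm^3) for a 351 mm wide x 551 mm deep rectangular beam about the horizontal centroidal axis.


S = b * h^2 / 6
= 351 * 551^2 / 6
= 351 * 303601 / 6
= 17760658.5 mm^3

17760658.5 mm^3


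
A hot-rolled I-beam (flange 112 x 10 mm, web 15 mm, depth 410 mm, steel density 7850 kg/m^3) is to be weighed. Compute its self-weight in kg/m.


A_flanges = 2 * 112 * 10 = 2240 mm^2
A_web = (410 - 2 * 10) * 15 = 5850 mm^2
A_total = 2240 + 5850 = 8090 mm^2 = 0.008090 m^2
Weight = rho * A = 7850 * 0.008090 = 63.5065 kg/m

63.5065 kg/m


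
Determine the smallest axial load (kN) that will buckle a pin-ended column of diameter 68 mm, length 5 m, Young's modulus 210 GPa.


I = pi * d^4 / 64 = 1049555.84 mm^4
L = 5000.0 mm
P_cr = pi^2 * E * I / L^2
= 9.8696 * 210000.0 * 1049555.84 / 5000.0^2
= 87013.09 N = 87.0131 kN

87.0131 kN


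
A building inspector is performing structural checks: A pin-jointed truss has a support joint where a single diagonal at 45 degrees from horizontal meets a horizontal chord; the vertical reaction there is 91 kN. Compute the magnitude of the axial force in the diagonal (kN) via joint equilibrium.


At the joint, only the diagonal has a vertical component, so vertical equilibrium gives:
F * sin(45) = 91
F = 91 / sin(45)
= 91 / 0.707107
= 128.69 kN

128.69 kN


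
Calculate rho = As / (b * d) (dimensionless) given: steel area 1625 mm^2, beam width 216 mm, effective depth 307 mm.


rho = As / (b * d)
= 1625 / (216 * 307)
= 1625 / 66312
= 0.024505 (dimensionless)

0.024505 (dimensionless)


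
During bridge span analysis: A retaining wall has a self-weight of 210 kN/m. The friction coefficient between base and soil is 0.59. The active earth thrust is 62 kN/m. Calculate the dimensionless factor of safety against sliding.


Resisting force = mu * W = 0.59 * 210 = 123.9 kN/m
FOS = Resisting / Driving = 123.9 / 62
= 1.9984 (dimensionless)

1.9984 (dimensionless)


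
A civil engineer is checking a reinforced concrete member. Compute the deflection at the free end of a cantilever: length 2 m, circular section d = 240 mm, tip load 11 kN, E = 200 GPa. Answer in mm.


I = pi * d^4 / 64 = pi * 240^4 / 64 = 162860163.16 mm^4
L = 2000.0 mm, P = 11000.0 N, E = 200000.0 MPa
delta = P * L^3 / (3 * E * I)
= 11000.0 * 2000.0^3 / (3 * 200000.0 * 162860163.16)
= 0.9006 mm

0.9006 mm


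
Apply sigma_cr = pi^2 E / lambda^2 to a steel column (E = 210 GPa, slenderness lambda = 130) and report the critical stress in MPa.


sigma_cr = pi^2 * E / lambda^2
= 9.8696 * 210000.0 / 130^2
= 9.8696 * 210000.0 / 16900
= 122.6401 MPa

122.6401 MPa


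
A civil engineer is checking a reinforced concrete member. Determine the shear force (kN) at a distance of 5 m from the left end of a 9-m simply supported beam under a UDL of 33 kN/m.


R_A = w * L / 2 = 33 * 9 / 2 = 148.5 kN
V(x) = R_A - w * x = 148.5 - 33 * 5
= -16.5 kN

-16.5 kN


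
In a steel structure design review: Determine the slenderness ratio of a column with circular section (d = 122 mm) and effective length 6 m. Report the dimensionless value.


Radius of gyration r = d / 4 = 122 / 4 = 30.5 mm
L_eff = 6000.0 mm
Slenderness ratio = L / r = 6000.0 / 30.5 = 196.72 (dimensionless)

196.72 (dimensionless)


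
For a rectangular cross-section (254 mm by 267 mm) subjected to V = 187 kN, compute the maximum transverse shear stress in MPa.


A = b * h = 254 * 267 = 67818 mm^2
V = 187 kN = 187000.0 N
tau_max = 1.5 * V / A = 1.5 * 187000.0 / 67818
= 4.1361 MPa

4.1361 MPa


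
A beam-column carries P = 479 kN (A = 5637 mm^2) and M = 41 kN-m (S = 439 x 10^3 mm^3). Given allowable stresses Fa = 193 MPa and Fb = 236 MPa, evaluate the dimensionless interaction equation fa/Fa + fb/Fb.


f_a = P / A = 479000.0 / 5637 = 84.9743 MPa
f_b = M / S = 41000000.0 / 439000.0 = 93.3941 MPa
Ratio = f_a / Fa + f_b / Fb
= 84.9743 / 193 + 93.3941 / 236
= 0.836 (dimensionless)

0.836 (dimensionless)


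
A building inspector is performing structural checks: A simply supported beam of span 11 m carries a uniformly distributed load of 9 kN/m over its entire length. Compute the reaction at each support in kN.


Total load = w * L = 9 * 11 = 99 kN
By symmetry, each reaction R = total / 2 = 99 / 2 = 49.5 kN

49.5 kN


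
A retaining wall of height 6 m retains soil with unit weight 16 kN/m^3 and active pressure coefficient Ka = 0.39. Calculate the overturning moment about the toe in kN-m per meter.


Pa = 0.5 * Ka * gamma * H^2
= 0.5 * 0.39 * 16 * 6^2
= 112.32 kN/m
Arm = H / 3 = 6 / 3 = 2.0 m
Mo = Pa * arm = Pa * H / 3 = 112.32 * 6 / 3 = 224.64 kN-m/m

224.64 kN-m/m


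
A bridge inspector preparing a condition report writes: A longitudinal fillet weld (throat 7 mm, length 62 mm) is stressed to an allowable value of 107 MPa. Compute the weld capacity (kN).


Strength = throat * length * allowable stress
= 7 * 62 * 107 N
= 46438 N
= 46.44 kN

46.44 kN


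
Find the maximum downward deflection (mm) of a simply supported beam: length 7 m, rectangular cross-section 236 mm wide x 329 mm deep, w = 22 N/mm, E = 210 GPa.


I = 236 * 329^3 / 12 = 700355350.33 mm^4
L = 7000.0 mm, w = 22 N/mm, E = 210000.0 MPa
delta = 5 * w * L^4 / (384 * E * I)
= 5 * 22 * 7000.0^4 / (384 * 210000.0 * 700355350.33)
= 4.6764 mm

4.6764 mm


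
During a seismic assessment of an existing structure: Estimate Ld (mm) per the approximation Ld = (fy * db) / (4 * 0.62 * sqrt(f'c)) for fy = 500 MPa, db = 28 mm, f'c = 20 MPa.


Ld = (fy * db) / (4 * 0.62 * sqrt(f'c))
= (500 * 28) / (4 * 0.62 * sqrt(20))
= 14000 / 11.0909
= 1262.3 mm

1262.3 mm


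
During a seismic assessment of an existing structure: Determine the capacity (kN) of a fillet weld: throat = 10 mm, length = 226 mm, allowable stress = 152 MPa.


Strength = throat * length * allowable stress
= 10 * 226 * 152 N
= 343520 N
= 343.52 kN

343.52 kN


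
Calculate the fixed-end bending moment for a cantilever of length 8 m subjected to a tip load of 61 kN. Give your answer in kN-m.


For a cantilever with a point load at the free end:
M_max = P * L = 61 * 8 = 488 kN-m

488 kN-m


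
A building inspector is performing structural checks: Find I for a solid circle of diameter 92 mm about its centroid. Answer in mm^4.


r = d / 2 = 92 / 2 = 46.0 mm
I = pi * r^4 / 4 = pi * 46.0^4 / 4
= 3516585.72 mm^4

3516585.72 mm^4


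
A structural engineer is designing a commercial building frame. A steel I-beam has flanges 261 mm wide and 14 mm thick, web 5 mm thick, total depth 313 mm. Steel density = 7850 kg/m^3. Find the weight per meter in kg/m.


A_flanges = 2 * 261 * 14 = 7308 mm^2
A_web = (313 - 2 * 14) * 5 = 1425 mm^2
A_total = 7308 + 1425 = 8733 mm^2 = 0.008733 m^2
Weight = rho * A = 7850 * 0.008733 = 68.5541 kg/m

68.5541 kg/m


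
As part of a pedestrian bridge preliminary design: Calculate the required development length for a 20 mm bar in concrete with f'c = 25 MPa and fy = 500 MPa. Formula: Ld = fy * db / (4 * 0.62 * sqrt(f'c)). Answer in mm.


Ld = (fy * db) / (4 * 0.62 * sqrt(f'c))
= (500 * 20) / (4 * 0.62 * sqrt(25))
= 10000 / 12.4
= 806.45 mm

806.45 mm


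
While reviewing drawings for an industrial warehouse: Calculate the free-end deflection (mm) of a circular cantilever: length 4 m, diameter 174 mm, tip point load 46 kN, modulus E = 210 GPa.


I = pi * d^4 / 64 = pi * 174^4 / 64 = 44995273.07 mm^4
L = 4000.0 mm, P = 46000.0 N, E = 210000.0 MPa
delta = P * L^3 / (3 * E * I)
= 46000.0 * 4000.0^3 / (3 * 210000.0 * 44995273.07)
= 103.8557 mm

103.8557 mm


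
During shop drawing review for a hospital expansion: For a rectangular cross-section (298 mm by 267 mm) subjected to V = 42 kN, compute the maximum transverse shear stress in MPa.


A = b * h = 298 * 267 = 79566 mm^2
V = 42 kN = 42000.0 N
tau_max = 1.5 * V / A = 1.5 * 42000.0 / 79566
= 0.7918 MPa

0.7918 MPa


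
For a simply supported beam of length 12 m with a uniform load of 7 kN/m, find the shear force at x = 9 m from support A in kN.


R_A = w * L / 2 = 7 * 12 / 2 = 42.0 kN
V(x) = R_A - w * x = 42.0 - 7 * 9
= -21.0 kN

-21.0 kN


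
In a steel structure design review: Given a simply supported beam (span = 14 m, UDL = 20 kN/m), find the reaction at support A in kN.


Total load = w * L = 20 * 14 = 280 kN
By symmetry, each reaction R = total / 2 = 280 / 2 = 140.0 kN

140.0 kN


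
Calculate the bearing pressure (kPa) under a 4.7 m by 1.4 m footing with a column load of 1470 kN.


A = 4.7 * 1.4 = 6.58 m^2
q = P / A = 1470 / 6.58
= 223.4043 kPa

223.4043 kPa


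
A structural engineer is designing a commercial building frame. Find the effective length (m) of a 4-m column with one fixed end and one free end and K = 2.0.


L_eff = K * L
= 2.0 * 4
= 8.0 m

8.0 m


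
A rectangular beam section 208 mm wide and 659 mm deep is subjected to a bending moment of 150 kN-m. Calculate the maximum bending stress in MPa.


I = b * h^3 / 12 = 208 * 659^3 / 12 = 4960647102.67 mm^4
y = h / 2 = 659 / 2 = 329.5 mm
M = 150 kN-m = 150000000.0 N-mm
sigma = M * y / I = 150000000.0 * 329.5 / 4960647102.67
= 9.96 MPa

9.96 MPa


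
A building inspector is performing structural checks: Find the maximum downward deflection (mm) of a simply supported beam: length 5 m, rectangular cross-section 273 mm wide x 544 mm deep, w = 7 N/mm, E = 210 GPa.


I = 273 * 544^3 / 12 = 3662503936.0 mm^4
L = 5000.0 mm, w = 7 N/mm, E = 210000.0 MPa
delta = 5 * w * L^4 / (384 * E * I)
= 5 * 7 * 5000.0^4 / (384 * 210000.0 * 3662503936.0)
= 0.0741 mm

0.0741 mm


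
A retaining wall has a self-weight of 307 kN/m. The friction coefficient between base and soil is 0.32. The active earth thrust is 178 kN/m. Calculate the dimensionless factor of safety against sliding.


Resisting force = mu * W = 0.32 * 307 = 98.24 kN/m
FOS = Resisting / Driving = 98.24 / 178
= 0.5519 (dimensionless)

0.5519 (dimensionless)


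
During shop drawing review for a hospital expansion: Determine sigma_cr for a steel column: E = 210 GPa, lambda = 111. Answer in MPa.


sigma_cr = pi^2 * E / lambda^2
= 9.8696 * 210000.0 / 111^2
= 9.8696 * 210000.0 / 12321
= 168.2182 MPa

168.2182 MPa


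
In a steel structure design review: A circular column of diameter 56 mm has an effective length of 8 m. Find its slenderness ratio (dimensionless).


Radius of gyration r = d / 4 = 56 / 4 = 14.0 mm
L_eff = 8000.0 mm
Slenderness ratio = L / r = 8000.0 / 14.0 = 571.43 (dimensionless)

571.43 (dimensionless)


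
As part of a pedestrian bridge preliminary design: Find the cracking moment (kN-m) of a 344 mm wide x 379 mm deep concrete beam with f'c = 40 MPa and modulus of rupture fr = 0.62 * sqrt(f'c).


fr = 0.62 * sqrt(40) = 0.62 * 6.3246 = 3.9212 MPa
I = 344 * 379^3 / 12 = 1560611584.67 mm^4
y_t = 189.5 mm
M_cr = fr * I / y_t = 3.9212 * 1560611584.67 / 189.5 N-mm
= 32.2929 kN-m

32.2929 kN-m


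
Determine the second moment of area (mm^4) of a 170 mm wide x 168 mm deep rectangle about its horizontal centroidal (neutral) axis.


I = b * h^3 / 12
= 170 * 168^3 / 12
= 170 * 4741632 / 12
= 67173120.0 mm^4

67173120.0 mm^4


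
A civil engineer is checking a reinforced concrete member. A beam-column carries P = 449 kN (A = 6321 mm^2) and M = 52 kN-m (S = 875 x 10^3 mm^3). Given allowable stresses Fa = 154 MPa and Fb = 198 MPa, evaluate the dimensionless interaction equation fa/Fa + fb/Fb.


f_a = P / A = 449000.0 / 6321 = 71.0331 MPa
f_b = M / S = 52000000.0 / 875000.0 = 59.4286 MPa
Ratio = f_a / Fa + f_b / Fb
= 71.0331 / 154 + 59.4286 / 198
= 0.7614 (dimensionless)

0.7614 (dimensionless)


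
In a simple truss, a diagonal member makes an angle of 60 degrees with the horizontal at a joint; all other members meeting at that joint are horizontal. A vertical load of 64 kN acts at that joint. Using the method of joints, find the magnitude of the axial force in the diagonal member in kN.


At the joint, only the diagonal has a vertical component, so vertical equilibrium gives:
F * sin(60) = 64
F = 64 / sin(60)
= 64 / 0.866025
= 73.9 kN

73.9 kN


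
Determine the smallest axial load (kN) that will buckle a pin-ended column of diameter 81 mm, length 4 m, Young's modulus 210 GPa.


I = pi * d^4 / 64 = 2113050.98 mm^4
L = 4000.0 mm
P_cr = pi^2 * E * I / L^2
= 9.8696 * 210000.0 * 2113050.98 / 4000.0^2
= 273721.58 N = 273.7216 kN

273.7216 kN


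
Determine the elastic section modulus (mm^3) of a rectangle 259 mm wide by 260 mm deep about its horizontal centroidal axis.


S = b * h^2 / 6
= 259 * 260^2 / 6
= 259 * 67600 / 6
= 2918066.67 mm^3

2918066.67 mm^3


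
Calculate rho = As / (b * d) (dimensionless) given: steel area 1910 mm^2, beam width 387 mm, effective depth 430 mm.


rho = As / (b * d)
= 1910 / (387 * 430)
= 1910 / 166410
= 0.011478 (dimensionless)

0.011478 (dimensionless)


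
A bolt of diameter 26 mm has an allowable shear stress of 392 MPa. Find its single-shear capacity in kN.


A = pi * d^2 / 4 = pi * 26^2 / 4 = 530.9292 mm^2
V = f_v * A / 1000 = 392 * 530.9292 / 1000
= 208.1242 kN

208.1242 kN


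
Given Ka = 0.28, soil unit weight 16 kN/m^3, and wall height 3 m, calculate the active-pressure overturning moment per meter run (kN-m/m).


Pa = 0.5 * Ka * gamma * H^2
= 0.5 * 0.28 * 16 * 3^2
= 20.16 kN/m
Arm = H / 3 = 3 / 3 = 1.0 m
Mo = Pa * arm = Pa * H / 3 = 20.16 * 3 / 3 = 20.16 kN-m/m

20.16 kN-m/m


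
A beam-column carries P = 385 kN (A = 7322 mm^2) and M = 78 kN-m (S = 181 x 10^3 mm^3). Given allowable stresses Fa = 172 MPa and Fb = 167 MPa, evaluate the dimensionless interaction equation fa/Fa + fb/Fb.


f_a = P / A = 385000.0 / 7322 = 52.5813 MPa
f_b = M / S = 78000000.0 / 181000.0 = 430.9392 MPa
Ratio = f_a / Fa + f_b / Fb
= 52.5813 / 172 + 430.9392 / 167
= 2.8862 (dimensionless)

2.8862 (dimensionless)


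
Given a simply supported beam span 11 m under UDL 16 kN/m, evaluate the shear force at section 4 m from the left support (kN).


R_A = w * L / 2 = 16 * 11 / 2 = 88.0 kN
V(x) = R_A - w * x = 88.0 - 16 * 4
= 24.0 kN

24.0 kN


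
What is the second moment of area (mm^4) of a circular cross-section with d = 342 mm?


r = d / 2 = 342 / 2 = 171.0 mm
I = pi * r^4 / 4 = pi * 171.0^4 / 4
= 671543767.66 mm^4

671543767.66 mm^4


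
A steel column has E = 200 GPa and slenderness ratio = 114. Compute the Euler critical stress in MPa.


sigma_cr = pi^2 * E / lambda^2
= 9.8696 * 200000.0 / 114^2
= 9.8696 * 200000.0 / 12996
= 151.8868 MPa

151.8868 MPa


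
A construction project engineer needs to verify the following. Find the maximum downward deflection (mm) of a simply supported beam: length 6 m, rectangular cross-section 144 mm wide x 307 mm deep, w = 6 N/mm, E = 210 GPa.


I = 144 * 307^3 / 12 = 347213316.0 mm^4
L = 6000.0 mm, w = 6 N/mm, E = 210000.0 MPa
delta = 5 * w * L^4 / (384 * E * I)
= 5 * 6 * 6000.0^4 / (384 * 210000.0 * 347213316.0)
= 1.3886 mm

1.3886 mm
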